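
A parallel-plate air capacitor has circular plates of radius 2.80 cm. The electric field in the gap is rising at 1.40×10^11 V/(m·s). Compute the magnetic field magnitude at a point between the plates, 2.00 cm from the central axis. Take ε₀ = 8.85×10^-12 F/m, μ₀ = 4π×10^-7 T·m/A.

Total displacement current: I_d = ε₀(πR²)(dE/dt) = (8.85×10^-12)(2.463×10^-3)(1.40×10^11) = 3.052×10^-3 A.
For r < R the Ampère–Maxwell law gives B(2πr) = μ₀ I_d (r²/R²), so B = μ₀ I_d r/(2πR²) = (4π×10^-7)(3.052×10^-3)(0.0200)/(2π·0.0280²) = 1.56×10^-8 T.

1.56×10^-8 T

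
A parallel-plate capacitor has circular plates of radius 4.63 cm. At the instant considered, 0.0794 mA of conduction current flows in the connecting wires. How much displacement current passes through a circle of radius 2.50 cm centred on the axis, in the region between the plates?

2.31×10^-5 A

Between the plates the displacement current equals the wire current: I_d = 0.0794 mA = 7.94×10^-5 A.
The field is uniform, so I_d,enc = I_d (r/R)² = (7.94×10^-5)(2.50/4.63)² = 2.31×10^-5 A.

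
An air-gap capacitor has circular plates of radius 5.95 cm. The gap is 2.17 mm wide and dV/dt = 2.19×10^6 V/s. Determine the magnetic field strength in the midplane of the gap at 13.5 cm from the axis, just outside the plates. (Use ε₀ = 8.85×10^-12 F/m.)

dE/dt = (dV/dt)/d = 1.009×10^9 V/(m·s); I_d = ε₀(πR²)(dE/dt) = (8.85×10^-12)(0.01112)(1.009×10^9) = 9.930×10^-5 A.
With r > R the enclosed displacement current is the full I_d; B = μ₀ I_d / (2πr) = 1.47×10^-10 T.

1.47×10^-10 T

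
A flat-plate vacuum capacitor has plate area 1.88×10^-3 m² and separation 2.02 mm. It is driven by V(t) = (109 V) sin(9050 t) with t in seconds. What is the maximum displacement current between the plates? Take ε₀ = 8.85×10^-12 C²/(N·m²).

8.13×10^-6 A

The displacement current equals the conduction current C dV/dt, which peaks at C V₀ ω.
With C = ε₀A/d = (8.85×10^-12)(1.88×10^-3)/(2.02×10^-3) = 8.237×10^-12 F and ω = 9050 rad/s, I_d,max = (8.237×10^-12)(109)(9050) = 8.13×10^-6 A.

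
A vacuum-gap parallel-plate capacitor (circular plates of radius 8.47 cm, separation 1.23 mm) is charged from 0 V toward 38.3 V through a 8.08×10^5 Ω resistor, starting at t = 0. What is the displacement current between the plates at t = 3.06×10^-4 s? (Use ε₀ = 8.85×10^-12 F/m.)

4.59×10^-6 A

With C = ε₀A/d = (8.85×10^-12)(0.02254)/(1.23×10^-3) = 1.622×10^-10 F, the time constant is τ = RC = 1.311×10^-4 s, so t/τ = 2.334 and e^(−t/τ) = 0.09691.
I_d = I_cond = (V₀/R) e^(−t/τ) = (4.740×10^-5)(0.09691) = 4.59×10^-6 A.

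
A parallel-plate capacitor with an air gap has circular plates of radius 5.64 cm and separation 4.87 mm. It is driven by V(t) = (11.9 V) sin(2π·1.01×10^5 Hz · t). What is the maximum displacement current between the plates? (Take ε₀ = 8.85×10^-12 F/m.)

The displacement current equals the conduction current C dV/dt, which peaks at C V₀ ω.
With C = ε₀A/d = (8.85×10^-12)(9.993×10^-3)/(4.87×10^-3) = 1.816×10^-11 F and ω = 2πf = 6.346×10^5 rad/s, I_d,max = (1.816×10^-11)(11.9)(6.346×10^5) = 1.37×10^-4 A.

1.37×10^-4 A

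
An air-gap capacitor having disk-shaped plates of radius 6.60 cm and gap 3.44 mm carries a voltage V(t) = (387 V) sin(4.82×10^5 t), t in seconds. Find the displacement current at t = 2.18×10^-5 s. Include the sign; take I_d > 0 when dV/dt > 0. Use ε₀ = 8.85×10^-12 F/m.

C = ε₀A/d = (8.85×10^-12)(0.01368)/(3.44×10^-3) = 3.519×10^-11 F. dV/dt = V₀ω·cos(ωt); at ωt = 10.5076 rad this factor is -0.4688.
I_d = C dV/dt = (3.519×10^-11)(387)(4.82×10^5)(-0.4688) = -3.08×10^-3 A.

-3.08×10^-3 A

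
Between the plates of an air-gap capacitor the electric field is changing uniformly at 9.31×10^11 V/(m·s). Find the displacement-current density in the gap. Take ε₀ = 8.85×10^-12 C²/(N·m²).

The displacement-current density is ε₀ ∂E/∂t = (8.85×10^-12)(9.31×10^11) = 8.24 A/m².

8.24 A/m²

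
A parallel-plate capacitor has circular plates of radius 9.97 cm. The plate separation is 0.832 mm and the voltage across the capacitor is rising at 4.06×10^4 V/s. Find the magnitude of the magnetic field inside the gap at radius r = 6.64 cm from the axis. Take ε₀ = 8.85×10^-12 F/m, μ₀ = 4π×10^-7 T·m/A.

1.80×10^-11 T

I_d = C dV/dt with C = ε₀πR²/d = 3.322×10^-10 F, so I_d = (3.322×10^-10)(4.06×10^4) = 1.349×10^-5 A.
∮B·dl = μ₀ I_d,enc with I_d,enc = I_d r²/R² = 5.984×10^-6 A; so B = μ₀ I_d,enc/(2πr) = 1.80×10^-11 T.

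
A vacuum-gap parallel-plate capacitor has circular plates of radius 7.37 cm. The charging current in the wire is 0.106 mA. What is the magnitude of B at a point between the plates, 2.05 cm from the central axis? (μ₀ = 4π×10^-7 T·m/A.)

8.00×10^-11 T

No conduction current crosses the gap, so I_d there equals the 1.06×10^-4 A in the leads.
An Ampèrian loop of radius r encloses a fraction (r/R)² of I_d. Then B·2πr = μ₀ I_d (r/R)², giving B = μ₀ I_d r/(2πR²) = 8.00×10^-11 T.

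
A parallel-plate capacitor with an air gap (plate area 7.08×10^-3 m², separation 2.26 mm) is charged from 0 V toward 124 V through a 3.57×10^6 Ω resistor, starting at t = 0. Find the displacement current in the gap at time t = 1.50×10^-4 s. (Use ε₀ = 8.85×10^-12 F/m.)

7.63×10^-6 A

C = ε₀A/d = (8.85×10^-12)(7.08×10^-3)/(2.26×10^-3) = 2.772×10^-11 F and τ = RC = 9.896×10^-5 s. I_d in the gap equals the RC charging current.
I_d(t) = (V₀/R) e^(−t/τ) = 3.473×10^-5 · e^(−1.516) = 7.63×10^-6 A.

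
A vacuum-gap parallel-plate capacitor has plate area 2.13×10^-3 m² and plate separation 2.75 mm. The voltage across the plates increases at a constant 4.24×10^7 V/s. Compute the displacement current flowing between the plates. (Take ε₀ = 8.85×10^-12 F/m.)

The displacement current equals the charging current C dV/dt. With C = ε₀A/d = (8.85×10^-12)(2.13×10^-3)/(2.75×10^-3) = 6.855×10^-12 F, I_d = (6.855×10^-12)(4.24×10^7) = 2.91×10^-4 A.

2.91×10^-4 A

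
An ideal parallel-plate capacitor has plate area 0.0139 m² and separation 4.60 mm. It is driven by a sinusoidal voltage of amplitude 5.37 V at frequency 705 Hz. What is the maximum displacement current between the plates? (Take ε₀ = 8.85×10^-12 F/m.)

(dE/dt)_max = V₀ω/d = 5.172×10^6 V/(m·s); ω = 2πf = 4430 rad/s.
I_d,max = ε₀ A (dE/dt)_max = (8.85×10^-12)(0.0139)(5.172×10^6) = 6.36×10^-7 A.

6.36×10^-7 A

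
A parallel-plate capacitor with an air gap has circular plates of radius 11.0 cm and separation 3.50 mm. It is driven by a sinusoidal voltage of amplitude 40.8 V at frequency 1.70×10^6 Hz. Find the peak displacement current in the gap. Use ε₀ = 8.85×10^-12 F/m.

0.0419 A

C = ε₀A/d = (8.85×10^-12)(0.03801)/(3.50×10^-3) = 9.611×10^-11 F; ω = 2πf = 1.068×10^7 rad/s.
I_d = C dV/dt, so |I_d|_max = C V₀ ω = (9.611×10^-11)(40.8)(1.068×10^7) = 0.0419 A.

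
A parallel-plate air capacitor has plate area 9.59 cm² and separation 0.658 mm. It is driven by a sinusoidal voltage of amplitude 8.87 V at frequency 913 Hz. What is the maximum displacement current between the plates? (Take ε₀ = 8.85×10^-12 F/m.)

6.56×10^-7 A

The displacement current equals the conduction current C dV/dt, which peaks at C V₀ ω.
With C = ε₀A/d = (8.85×10^-12)(9.59×10^-4)/(6.58×10^-4) = 1.290×10^-11 F and ω = 2πf = 5737 rad/s, I_d,max = (1.290×10^-11)(8.87)(5737) = 6.56×10^-7 A.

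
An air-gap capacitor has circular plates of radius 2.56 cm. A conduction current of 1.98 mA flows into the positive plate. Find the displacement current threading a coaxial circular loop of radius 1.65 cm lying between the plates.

Between the plates the displacement current equals the wire current: I_d = 1.98 mA = 1.98×10^-3 A.
Through an area πr² the displacement current is I_d·(πr²/πR²) = I_d (r/R)² = 8.23×10^-4 A.

8.23×10^-4 A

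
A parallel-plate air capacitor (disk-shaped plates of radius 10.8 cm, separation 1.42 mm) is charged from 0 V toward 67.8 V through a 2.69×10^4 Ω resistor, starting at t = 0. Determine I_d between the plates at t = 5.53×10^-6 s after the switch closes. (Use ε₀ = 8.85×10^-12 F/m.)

1.02×10^-3 A

C = ε₀A/d = (8.85×10^-12)(0.03664)/(1.42×10^-3) = 2.284×10^-10 F and τ = RC = 6.144×10^-6 s. I_d in the gap equals the RC charging current.
I_d(t) = (V₀/R) e^(−t/τ) = 2.520×10^-3 · e^(−0.9001) = 1.02×10^-3 A.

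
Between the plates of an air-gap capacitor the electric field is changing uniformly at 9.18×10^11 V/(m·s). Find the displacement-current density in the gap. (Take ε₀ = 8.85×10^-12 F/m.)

J_d = ε₀ dE/dt = (8.85×10^-12)(9.18×10^11) = 8.12 A/m².

8.12 A/m²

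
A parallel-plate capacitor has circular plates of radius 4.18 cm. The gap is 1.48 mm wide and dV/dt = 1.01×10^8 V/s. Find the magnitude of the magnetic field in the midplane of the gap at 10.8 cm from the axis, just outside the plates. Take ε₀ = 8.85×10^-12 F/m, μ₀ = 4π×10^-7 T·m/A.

6.14×10^-9 T

With E = V/d, dE/dt = 6.824×10^10 V/(m·s) and πR² = 5.489×10^-3 m², giving I_d = ε₀ πR² dE/dt = 3.315×10^-3 A.
With r > R the enclosed displacement current is the full I_d; B = μ₀ I_d / (2πr) = 6.14×10^-9 T.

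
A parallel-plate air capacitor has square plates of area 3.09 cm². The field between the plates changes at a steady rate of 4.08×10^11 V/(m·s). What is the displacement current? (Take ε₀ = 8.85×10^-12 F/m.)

1.12×10^-3 A

The displacement current is ε₀ times dΦ_E/dt = ε₀ A dE/dt = (8.85×10^-12)(3.09×10^-4)(4.08×10^11) = 1.12×10^-3 A.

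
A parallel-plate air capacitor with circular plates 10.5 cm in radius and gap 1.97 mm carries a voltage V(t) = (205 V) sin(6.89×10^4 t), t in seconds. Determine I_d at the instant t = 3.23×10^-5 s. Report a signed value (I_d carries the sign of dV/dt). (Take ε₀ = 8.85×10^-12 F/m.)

-1.34×10^-3 A

dE/dt = (V₀ω/d)·cos(ωt) with ωt = 2.22547 rad: (205)(6.89×10^4)(-0.6089)/(1.97×10^-3) = -4.366×10^9 V/(m·s).
I_d = ε₀ A dE/dt = (8.85×10^-12)(0.03464)(-4.366×10^9) = -1.34×10^-3 A.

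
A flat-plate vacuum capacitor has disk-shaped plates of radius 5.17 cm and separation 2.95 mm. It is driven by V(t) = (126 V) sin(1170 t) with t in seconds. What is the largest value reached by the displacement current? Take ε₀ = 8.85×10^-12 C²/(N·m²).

(dE/dt)_max = V₀ω/d = 4.997×10^7 V/(m·s); ω = 1170 rad/s.
I_d,max = ε₀ A (dE/dt)_max = (8.85×10^-12)(8.397×10^-3)(4.997×10^7) = 3.71×10^-6 A.

3.71×10^-6 A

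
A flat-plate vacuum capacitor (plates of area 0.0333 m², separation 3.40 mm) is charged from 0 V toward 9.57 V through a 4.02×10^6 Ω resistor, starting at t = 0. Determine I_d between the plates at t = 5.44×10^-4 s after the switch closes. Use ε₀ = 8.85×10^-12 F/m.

5.00×10^-7 A

C = ε₀A/d = (8.85×10^-12)(0.0333)/(3.40×10^-3) = 8.668×10^-11 F and τ = RC = 3.485×10^-4 s. I_d in the gap equals the RC charging current.
I_d(t) = (V₀/R) e^(−t/τ) = 2.381×10^-6 · e^(−1.561) = 5.00×10^-7 A.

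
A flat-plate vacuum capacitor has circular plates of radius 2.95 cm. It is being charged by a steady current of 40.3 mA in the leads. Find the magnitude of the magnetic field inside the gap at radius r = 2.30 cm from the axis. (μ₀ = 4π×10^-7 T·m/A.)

By continuity the displacement current in the gap matches the conduction current: I_d = 0.0403 A.
For r < R the Ampère–Maxwell law gives B(2πr) = μ₀ I_d (r²/R²), so B = μ₀ I_d r/(2πR²) = (4π×10^-7)(0.0403)(0.0230)/(2π·0.0295²) = 2.13×10^-7 T.

2.13×10^-7 T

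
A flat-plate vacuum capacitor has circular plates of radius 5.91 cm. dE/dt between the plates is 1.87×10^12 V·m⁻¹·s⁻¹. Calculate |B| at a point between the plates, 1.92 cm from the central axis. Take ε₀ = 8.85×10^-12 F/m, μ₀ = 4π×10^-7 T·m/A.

Total displacement current: I_d = ε₀(πR²)(dE/dt) = (8.85×10^-12)(0.01097)(1.87×10^12) = 0.1815 A.
An Ampèrian loop of radius r encloses a fraction (r/R)² of I_d. Then B·2πr = μ₀ I_d (r/R)², giving B = μ₀ I_d r/(2πR²) = 2.00×10^-7 T.

2.00×10^-7 T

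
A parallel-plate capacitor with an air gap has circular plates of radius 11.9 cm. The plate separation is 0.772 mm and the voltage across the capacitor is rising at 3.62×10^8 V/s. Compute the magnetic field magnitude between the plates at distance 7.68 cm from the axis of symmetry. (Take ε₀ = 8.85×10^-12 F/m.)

2.00×10^-7 T

With E = V/d, dE/dt = 4.689×10^11 V/(m·s) and πR² = 0.04449 m², giving I_d = ε₀ πR² dE/dt = 0.1846 A.
∮B·dl = μ₀ I_d,enc with I_d,enc = I_d r²/R² = 0.07689 A; so B = μ₀ I_d,enc/(2πr) = 2.00×10^-7 T.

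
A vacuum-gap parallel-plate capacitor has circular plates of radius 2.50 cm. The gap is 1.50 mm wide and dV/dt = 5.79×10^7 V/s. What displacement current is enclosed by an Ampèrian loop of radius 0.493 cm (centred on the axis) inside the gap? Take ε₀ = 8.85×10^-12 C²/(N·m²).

2.61×10^-5 A

dE/dt = (dV/dt)/d = 3.860×10^10 V/(m·s); I_d = ε₀(πR²)(dE/dt) = (8.85×10^-12)(1.963×10^-3)(3.860×10^10) = 6.706×10^-4 A.
The field is uniform, so I_d,enc = I_d (r/R)² = (6.706×10^-4)(0.493/2.50)² = 2.61×10^-5 A.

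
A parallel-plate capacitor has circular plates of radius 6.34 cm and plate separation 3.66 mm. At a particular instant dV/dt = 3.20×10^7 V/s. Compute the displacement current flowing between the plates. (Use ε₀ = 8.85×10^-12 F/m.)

The field between the plates is E = V/d, so dE/dt = (3.20×10^7)/(3.66×10^-3 m) = 8.743×10^9 V/(m·s).
I_d = ε₀ A (dE/dt) = (8.85×10^-12)(0.01263)(8.743×10^9) = 9.77×10^-4 A.

9.77×10^-4 A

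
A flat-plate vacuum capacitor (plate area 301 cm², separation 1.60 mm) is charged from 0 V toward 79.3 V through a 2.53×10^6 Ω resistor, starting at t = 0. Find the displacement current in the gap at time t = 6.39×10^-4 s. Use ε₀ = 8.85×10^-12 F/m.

C = ε₀A/d = (8.85×10^-12)(0.0301)/(1.60×10^-3) = 1.665×10^-10 F and τ = RC = 4.212×10^-4 s. I_d in the gap equals the RC charging current.
I_d(t) = (V₀/R) e^(−t/τ) = 3.134×10^-5 · e^(−1.517) = 6.88×10^-6 A.

6.88×10^-6 A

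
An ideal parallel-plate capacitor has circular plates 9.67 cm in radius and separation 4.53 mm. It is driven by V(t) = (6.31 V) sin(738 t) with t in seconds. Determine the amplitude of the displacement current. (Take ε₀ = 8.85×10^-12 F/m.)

2.67×10^-7 A

The displacement current equals the conduction current C dV/dt, which peaks at C V₀ ω.
With C = ε₀A/d = (8.85×10^-12)(0.02938)/(4.53×10^-3) = 5.740×10^-11 F and ω = 738 rad/s, I_d,max = (5.740×10^-11)(6.31)(738) = 2.67×10^-7 A.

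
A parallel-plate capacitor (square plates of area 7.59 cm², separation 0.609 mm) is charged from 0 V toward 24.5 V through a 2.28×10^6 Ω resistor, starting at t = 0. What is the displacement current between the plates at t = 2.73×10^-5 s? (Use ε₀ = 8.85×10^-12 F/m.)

3.63×10^-6 A

C = ε₀A/d = (8.85×10^-12)(7.59×10^-4)/(6.09×10^-4) = 1.103×10^-11 F, so τ = RC = 2.515×10^-5 s.
The conduction current is I(t) = (V₀/R) e^(−t/τ), and the displacement current between the plates equals it.
t/τ = 1.085; I_d = (24.5/2.28×10^6) · e^(−1.085) = (1.075×10^-5)(0.3379) = 3.63×10^-6 A.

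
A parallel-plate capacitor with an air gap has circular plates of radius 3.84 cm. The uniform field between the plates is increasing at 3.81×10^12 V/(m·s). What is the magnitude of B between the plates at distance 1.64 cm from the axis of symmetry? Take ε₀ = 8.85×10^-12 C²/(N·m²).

3.47×10^-7 T

Through the whole plate area (πR² = 4.632×10^-3 m²), I_d = ε₀ πR² dE/dt = 0.1562 A.
An Ampèrian loop of radius r encloses a fraction (r/R)² of I_d. Then B·2πr = μ₀ I_d (r/R)², giving B = μ₀ I_d r/(2πR²) = 3.47×10^-7 T.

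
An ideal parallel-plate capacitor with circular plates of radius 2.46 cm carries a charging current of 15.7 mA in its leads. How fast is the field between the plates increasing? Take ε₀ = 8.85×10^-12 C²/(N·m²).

The displacement current between the plates equals the conduction current, I_d = 15.7 mA.
Then dE/dt = I_d/(ε₀A) = 9.33×10^11 V/(m·s).

9.33×10^11 V/(m·s)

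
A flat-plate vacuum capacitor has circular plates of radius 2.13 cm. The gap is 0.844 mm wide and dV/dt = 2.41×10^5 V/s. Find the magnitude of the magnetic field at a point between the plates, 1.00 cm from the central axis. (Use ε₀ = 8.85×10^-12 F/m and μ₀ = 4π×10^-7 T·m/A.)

With E = V/d, dE/dt = 2.855×10^8 V/(m·s) and πR² = 1.425×10^-3 m², giving I_d = ε₀ πR² dE/dt = 3.601×10^-6 A.
For r < R the Ampère–Maxwell law gives B(2πr) = μ₀ I_d (r²/R²), so B = μ₀ I_d r/(2πR²) = (4π×10^-7)(3.601×10^-6)(0.0100)/(2π·0.0213²) = 1.59×10^-11 T.

1.59×10^-11 T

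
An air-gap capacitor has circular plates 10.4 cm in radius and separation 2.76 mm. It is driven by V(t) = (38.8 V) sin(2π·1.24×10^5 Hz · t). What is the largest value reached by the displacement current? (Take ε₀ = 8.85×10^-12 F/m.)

3.29×10^-3 A

(dE/dt)_max = V₀ω/d = 1.095×10^10 V/(m·s); ω = 2πf = 7.791×10^5 rad/s.
I_d,max = ε₀ A (dE/dt)_max = (8.85×10^-12)(0.03398)(1.095×10^10) = 3.29×10^-3 A.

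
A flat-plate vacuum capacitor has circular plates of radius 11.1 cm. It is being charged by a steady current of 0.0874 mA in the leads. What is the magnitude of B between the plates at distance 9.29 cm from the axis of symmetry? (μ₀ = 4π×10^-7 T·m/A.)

1.32×10^-10 T

Between the plates the displacement current equals the wire current: I_d = 0.0874 mA = 8.74×10^-5 A.
For r < R the Ampère–Maxwell law gives B(2πr) = μ₀ I_d (r²/R²), so B = μ₀ I_d r/(2πR²) = (4π×10^-7)(8.74×10^-5)(0.0929)/(2π·0.111²) = 1.32×10^-10 T.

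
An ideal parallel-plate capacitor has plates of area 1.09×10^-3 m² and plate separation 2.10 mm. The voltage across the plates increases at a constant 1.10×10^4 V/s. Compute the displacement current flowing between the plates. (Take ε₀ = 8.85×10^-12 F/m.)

5.05×10^-8 A

The displacement current equals the charging current C dV/dt. With C = ε₀A/d = (8.85×10^-12)(1.09×10^-3)/(2.10×10^-3) = 4.594×10^-12 F, I_d = (4.594×10^-12)(1.10×10^4) = 5.05×10^-8 A.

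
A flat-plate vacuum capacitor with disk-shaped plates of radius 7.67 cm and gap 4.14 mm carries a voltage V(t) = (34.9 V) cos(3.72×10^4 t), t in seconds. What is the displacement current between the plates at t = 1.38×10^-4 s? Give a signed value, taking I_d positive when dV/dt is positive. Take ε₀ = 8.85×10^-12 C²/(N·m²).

4.68×10^-5 A

dV/dt = (34.9)(3.72×10^4)·−sin(5.1336) = 1.185×10^6 V/s.
I_d = C dV/dt with C = ε₀A/d = (8.85×10^-12)(0.01848)/(4.14×10^-3) = 3.950×10^-11 F, so I_d = (3.950×10^-11)(1.185×10^6) = 4.68×10^-5 A.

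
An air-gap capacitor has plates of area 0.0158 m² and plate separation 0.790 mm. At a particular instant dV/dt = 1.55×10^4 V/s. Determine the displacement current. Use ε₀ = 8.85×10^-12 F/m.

2.74×10^-6 A

C = ε₀A/d = (8.85×10^-12)(0.0158)/(7.90×10^-4) = 1.770×10^-10 F.
I_d = C dV/dt = (1.770×10^-10)(1.55×10^4) = 2.74×10^-6 A.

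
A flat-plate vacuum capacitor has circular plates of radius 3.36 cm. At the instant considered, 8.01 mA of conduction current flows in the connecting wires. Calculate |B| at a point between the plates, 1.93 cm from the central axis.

No conduction current crosses the gap, so I_d there equals the 8.01×10^-3 A in the leads.
For r < R the Ampère–Maxwell law gives B(2πr) = μ₀ I_d (r²/R²), so B = μ₀ I_d r/(2πR²) = (4π×10^-7)(8.01×10^-3)(0.0193)/(2π·0.0336²) = 2.74×10^-8 T.

2.74×10^-8 T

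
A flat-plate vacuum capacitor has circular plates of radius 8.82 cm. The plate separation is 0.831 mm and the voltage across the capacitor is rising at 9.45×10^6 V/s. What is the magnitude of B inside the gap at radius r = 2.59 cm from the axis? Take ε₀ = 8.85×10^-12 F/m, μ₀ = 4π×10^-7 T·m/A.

dE/dt = (dV/dt)/d = 1.137×10^10 V/(m·s); I_d = ε₀(πR²)(dE/dt) = (8.85×10^-12)(0.02444)(1.137×10^10) = 2.459×10^-3 A.
For r < R the Ampère–Maxwell law gives B(2πr) = μ₀ I_d (r²/R²), so B = μ₀ I_d r/(2πR²) = (4π×10^-7)(2.459×10^-3)(0.0259)/(2π·0.0882²) = 1.64×10^-9 T.

1.64×10^-9 T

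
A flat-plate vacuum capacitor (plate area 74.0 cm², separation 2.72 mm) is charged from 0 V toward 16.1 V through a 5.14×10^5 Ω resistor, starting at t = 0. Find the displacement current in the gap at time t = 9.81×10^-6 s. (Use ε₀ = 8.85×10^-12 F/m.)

C = ε₀A/d = (8.85×10^-12)(7.40×10^-3)/(2.72×10^-3) = 2.408×10^-11 F, so τ = RC = 1.238×10^-5 s.
The conduction current is I(t) = (V₀/R) e^(−t/τ), and the displacement current between the plates equals it.
t/τ = 0.7924; I_d = (16.1/5.14×10^5) · e^(−0.7924) = (3.132×10^-5)(0.4528) = 1.42×10^-5 A.

1.42×10^-5 A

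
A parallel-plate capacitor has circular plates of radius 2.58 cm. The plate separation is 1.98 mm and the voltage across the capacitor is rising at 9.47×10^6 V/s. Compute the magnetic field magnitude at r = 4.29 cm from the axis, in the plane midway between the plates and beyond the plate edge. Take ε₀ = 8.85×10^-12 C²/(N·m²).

4.13×10^-10 T

I_d = C dV/dt with C = ε₀πR²/d = 9.346×10^-12 F, so I_d = (9.346×10^-12)(9.47×10^6) = 8.851×10^-5 A.
Outside the plates the loop encloses all of I_d, so B·2πr = μ₀ I_d and B = 4.13×10^-10 T.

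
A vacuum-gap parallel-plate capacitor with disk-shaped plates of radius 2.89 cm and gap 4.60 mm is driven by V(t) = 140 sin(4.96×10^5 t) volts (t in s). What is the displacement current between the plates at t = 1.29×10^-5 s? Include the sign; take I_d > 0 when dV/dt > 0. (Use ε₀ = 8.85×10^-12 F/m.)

C = ε₀A/d = (8.85×10^-12)(2.624×10^-3)/(4.60×10^-3) = 5.048×10^-12 F. dV/dt = V₀ω·cos(ωt); at ωt = 6.3984 rad this factor is 0.9934.
I_d = C dV/dt = (5.048×10^-12)(140)(4.96×10^5)(0.9934) = 3.48×10^-4 A.

3.48×10^-4 A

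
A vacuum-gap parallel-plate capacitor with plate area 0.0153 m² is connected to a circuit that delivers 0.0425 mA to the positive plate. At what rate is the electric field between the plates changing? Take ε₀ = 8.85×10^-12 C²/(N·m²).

By continuity, I_d in the gap equals the 0.0425 mA flowing in the wire.
Inverting I_d = ε₀ A dE/dt gives dE/dt = 4.25×10^-5 / (8.85×10^-12 · 0.0153) = 3.14×10^8 V/(m·s).

3.14×10^8 V/(m·s)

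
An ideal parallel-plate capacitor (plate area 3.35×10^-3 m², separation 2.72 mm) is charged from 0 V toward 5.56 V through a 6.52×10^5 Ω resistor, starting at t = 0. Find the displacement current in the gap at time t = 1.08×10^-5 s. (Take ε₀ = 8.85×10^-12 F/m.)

1.87×10^-6 A

With C = ε₀A/d = (8.85×10^-12)(3.35×10^-3)/(2.72×10^-3) = 1.090×10^-11 F, the time constant is τ = RC = 7.107×10^-6 s, so t/τ = 1.520 and e^(−t/τ) = 0.2187.
I_d = I_cond = (V₀/R) e^(−t/τ) = (8.528×10^-6)(0.2187) = 1.87×10^-6 A.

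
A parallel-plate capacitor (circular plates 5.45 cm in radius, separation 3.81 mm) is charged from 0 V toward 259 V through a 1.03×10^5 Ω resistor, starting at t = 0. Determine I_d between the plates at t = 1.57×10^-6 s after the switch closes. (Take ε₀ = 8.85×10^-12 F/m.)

1.24×10^-3 A

With C = ε₀A/d = (8.85×10^-12)(9.331×10^-3)/(3.81×10^-3) = 2.167×10^-11 F, the time constant is τ = RC = 2.232×10^-6 s, so t/τ = 0.7034 and e^(−t/τ) = 0.4949.
I_d = I_cond = (V₀/R) e^(−t/τ) = (2.515×10^-3)(0.4949) = 1.24×10^-3 A.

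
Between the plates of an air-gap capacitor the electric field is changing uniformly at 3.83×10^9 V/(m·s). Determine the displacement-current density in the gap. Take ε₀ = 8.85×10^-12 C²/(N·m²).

J_d = ε₀ ∂E/∂t, so J_d = 0.0339 A/m².

0.0339 A/m²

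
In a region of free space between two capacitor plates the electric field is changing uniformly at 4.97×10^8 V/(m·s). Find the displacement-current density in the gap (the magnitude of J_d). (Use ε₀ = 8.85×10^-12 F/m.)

J_d = ε₀ ∂E/∂t, so J_d = 4.40×10^-3 A/m².

4.40×10^-3 A/m²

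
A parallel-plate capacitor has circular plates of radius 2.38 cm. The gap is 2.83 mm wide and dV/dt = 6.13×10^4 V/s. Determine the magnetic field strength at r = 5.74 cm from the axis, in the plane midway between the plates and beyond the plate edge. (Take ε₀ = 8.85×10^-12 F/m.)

dE/dt = (dV/dt)/d = 2.166×10^7 V/(m·s); I_d = ε₀(πR²)(dE/dt) = (8.85×10^-12)(1.780×10^-3)(2.166×10^7) = 3.412×10^-7 A.
Outside the plates the loop encloses all of I_d, so B·2πr = μ₀ I_d and B = 1.19×10^-12 T.

1.19×10^-12 T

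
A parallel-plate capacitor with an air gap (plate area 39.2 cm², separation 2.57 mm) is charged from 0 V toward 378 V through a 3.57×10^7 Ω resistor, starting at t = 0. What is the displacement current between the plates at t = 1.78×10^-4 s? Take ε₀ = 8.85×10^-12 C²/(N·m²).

7.32×10^-6 A

C = ε₀A/d = (8.85×10^-12)(3.92×10^-3)/(2.57×10^-3) = 1.350×10^-11 F, so τ = RC = 4.820×10^-4 s.
The conduction current is I(t) = (V₀/R) e^(−t/τ), and the displacement current between the plates equals it.
t/τ = 0.3693; I_d = (378/3.57×10^7) · e^(−0.3693) = (1.059×10^-5)(0.6912) = 7.32×10^-6 A.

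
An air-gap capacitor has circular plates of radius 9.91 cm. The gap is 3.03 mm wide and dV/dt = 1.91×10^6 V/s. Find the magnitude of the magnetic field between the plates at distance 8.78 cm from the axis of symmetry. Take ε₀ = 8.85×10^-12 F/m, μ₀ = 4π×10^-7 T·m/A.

3.08×10^-10 T

dE/dt = (dV/dt)/d = 6.304×10^8 V/(m·s); I_d = ε₀(πR²)(dE/dt) = (8.85×10^-12)(0.03085)(6.304×10^8) = 1.721×10^-4 A.
∮B·dl = μ₀ I_d,enc with I_d,enc = I_d r²/R² = 1.351×10^-4 A; so B = μ₀ I_d,enc/(2πr) = 3.08×10^-10 T.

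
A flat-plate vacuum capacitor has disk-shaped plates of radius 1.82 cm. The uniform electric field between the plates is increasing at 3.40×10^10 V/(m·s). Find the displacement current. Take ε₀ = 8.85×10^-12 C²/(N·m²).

3.13×10^-4 A

The displacement current is ε₀ times dΦ_E/dt = ε₀ A dE/dt = (8.85×10^-12)(1.041×10^-3)(3.40×10^10) = 3.13×10^-4 A.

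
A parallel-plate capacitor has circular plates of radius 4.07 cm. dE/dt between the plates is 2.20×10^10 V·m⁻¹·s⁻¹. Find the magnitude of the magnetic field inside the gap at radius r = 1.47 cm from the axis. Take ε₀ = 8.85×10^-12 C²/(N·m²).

Through the whole plate area (πR² = 5.204×10^-3 m²), I_d = ε₀ πR² dE/dt = 1.013×10^-3 A.
An Ampèrian loop of radius r encloses a fraction (r/R)² of I_d. Then B·2πr = μ₀ I_d (r/R)², giving B = μ₀ I_d r/(2πR²) = 1.80×10^-9 T.

1.80×10^-9 T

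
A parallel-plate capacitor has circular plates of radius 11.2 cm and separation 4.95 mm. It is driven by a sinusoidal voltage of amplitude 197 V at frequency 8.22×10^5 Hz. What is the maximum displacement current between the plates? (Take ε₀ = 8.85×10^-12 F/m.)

C = ε₀A/d = (8.85×10^-12)(0.03941)/(4.95×10^-3) = 7.046×10^-11 F; ω = 2πf = 5.165×10^6 rad/s.
I_d = C dV/dt, so |I_d|_max = C V₀ ω = (7.046×10^-11)(197)(5.165×10^6) = 0.0717 A.

0.0717 A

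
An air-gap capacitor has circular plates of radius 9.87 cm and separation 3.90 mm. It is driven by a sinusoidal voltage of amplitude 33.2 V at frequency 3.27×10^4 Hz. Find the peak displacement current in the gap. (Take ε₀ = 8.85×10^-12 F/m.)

C = ε₀A/d = (8.85×10^-12)(0.03060)/(3.90×10^-3) = 6.944×10^-11 F; ω = 2πf = 2.055×10^5 rad/s.
I_d = C dV/dt, so |I_d|_max = C V₀ ω = (6.944×10^-11)(33.2)(2.055×10^5) = 4.74×10^-4 A.

4.74×10^-4 A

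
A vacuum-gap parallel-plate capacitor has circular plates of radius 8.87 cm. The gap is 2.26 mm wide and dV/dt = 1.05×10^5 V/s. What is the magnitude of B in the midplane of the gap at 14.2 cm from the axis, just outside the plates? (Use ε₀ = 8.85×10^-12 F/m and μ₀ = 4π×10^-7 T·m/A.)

dE/dt = (dV/dt)/d = 4.646×10^7 V/(m·s); I_d = ε₀(πR²)(dE/dt) = (8.85×10^-12)(0.02472)(4.646×10^7) = 1.016×10^-5 A.
With r > R the enclosed displacement current is the full I_d; B = μ₀ I_d / (2πr) = 1.43×10^-11 T.

1.43×10^-11 T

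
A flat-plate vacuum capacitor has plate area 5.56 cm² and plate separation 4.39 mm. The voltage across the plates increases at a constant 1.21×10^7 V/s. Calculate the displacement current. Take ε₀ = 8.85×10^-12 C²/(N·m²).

The field between the plates is E = V/d, so dE/dt = (1.21×10^7)/(4.39×10^-3 m) = 2.756×10^9 V/(m·s).
I_d = ε₀ A (dE/dt) = (8.85×10^-12)(5.56×10^-4)(2.756×10^9) = 1.36×10^-5 A.

1.36×10^-5 A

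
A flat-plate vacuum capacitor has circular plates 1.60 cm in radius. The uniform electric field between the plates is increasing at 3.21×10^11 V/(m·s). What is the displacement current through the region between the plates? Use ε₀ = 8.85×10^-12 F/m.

2.28×10^-3 A

I_d = ε₀ A (dE/dt) = (8.85×10^-12)(8.042×10^-4 m²)(3.21×10^11) = 2.28×10^-3 A.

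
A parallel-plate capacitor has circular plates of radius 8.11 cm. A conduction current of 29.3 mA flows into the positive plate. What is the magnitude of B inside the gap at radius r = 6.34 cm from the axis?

By continuity the displacement current in the gap matches the conduction current: I_d = 0.0293 A.
An Ampèrian loop of radius r encloses a fraction (r/R)² of I_d. Then B·2πr = μ₀ I_d (r/R)², giving B = μ₀ I_d r/(2πR²) = 5.65×10^-8 T.

5.65×10^-8 T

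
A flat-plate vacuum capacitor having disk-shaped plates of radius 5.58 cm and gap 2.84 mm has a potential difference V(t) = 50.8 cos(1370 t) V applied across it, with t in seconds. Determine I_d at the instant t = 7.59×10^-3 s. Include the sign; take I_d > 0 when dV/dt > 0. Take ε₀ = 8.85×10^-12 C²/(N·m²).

1.75×10^-6 A

C = ε₀A/d = (8.85×10^-12)(9.782×10^-3)/(2.84×10^-3) = 3.048×10^-11 F. dV/dt = V₀ω·−sin(ωt); at ωt = 10.3983 rad this factor is 0.8269.
I_d = C dV/dt = (3.048×10^-11)(50.8)(1370)(0.8269) = 1.75×10^-6 A.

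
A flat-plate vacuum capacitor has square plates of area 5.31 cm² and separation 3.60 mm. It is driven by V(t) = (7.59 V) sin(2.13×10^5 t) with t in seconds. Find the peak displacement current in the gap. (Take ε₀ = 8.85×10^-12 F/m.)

(dE/dt)_max = V₀ω/d = 4.491×10^8 V/(m·s); ω = 2.13×10^5 rad/s.
I_d,max = ε₀ A (dE/dt)_max = (8.85×10^-12)(5.31×10^-4)(4.491×10^8) = 2.11×10^-6 A.

2.11×10^-6 A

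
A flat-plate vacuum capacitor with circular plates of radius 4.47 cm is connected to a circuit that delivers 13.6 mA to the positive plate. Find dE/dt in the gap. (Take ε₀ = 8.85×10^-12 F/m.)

2.45×10^11 V/(m·s)

Charge continuity gives I_d = I = 0.0136 A between the plates.
Then dE/dt = I_d/(ε₀A) = 2.45×10^11 V/(m·s).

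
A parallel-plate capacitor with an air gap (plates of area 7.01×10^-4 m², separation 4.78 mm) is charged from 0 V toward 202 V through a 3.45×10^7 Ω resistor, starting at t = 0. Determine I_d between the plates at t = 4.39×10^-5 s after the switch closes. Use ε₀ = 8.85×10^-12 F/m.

C = ε₀A/d = (8.85×10^-12)(7.01×10^-4)/(4.78×10^-3) = 1.298×10^-12 F and τ = RC = 4.478×10^-5 s. I_d in the gap equals the RC charging current.
I_d(t) = (V₀/R) e^(−t/τ) = 5.855×10^-6 · e^(−0.9803) = 2.20×10^-6 A.

2.20×10^-6 A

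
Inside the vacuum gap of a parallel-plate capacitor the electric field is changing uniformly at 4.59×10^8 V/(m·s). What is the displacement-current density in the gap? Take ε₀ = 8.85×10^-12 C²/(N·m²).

J_d = ε₀ dE/dt = (8.85×10^-12)(4.59×10^8) = 4.06×10^-3 A/m².

4.06×10^-3 A/m²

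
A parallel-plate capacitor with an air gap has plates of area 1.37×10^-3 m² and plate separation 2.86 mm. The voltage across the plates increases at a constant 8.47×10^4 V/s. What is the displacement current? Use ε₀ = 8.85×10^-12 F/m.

The displacement current equals the charging current C dV/dt. With C = ε₀A/d = (8.85×10^-12)(1.37×10^-3)/(2.86×10^-3) = 4.239×10^-12 F, I_d = (4.239×10^-12)(8.47×10^4) = 3.59×10^-7 A.

3.59×10^-7 A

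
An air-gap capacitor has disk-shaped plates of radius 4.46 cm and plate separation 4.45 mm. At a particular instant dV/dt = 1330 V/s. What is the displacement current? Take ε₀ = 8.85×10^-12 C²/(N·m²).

The field between the plates is E = V/d, so dE/dt = (1330)/(4.45×10^-3 m) = 2.989×10^5 V/(m·s).
I_d = ε₀ A (dE/dt) = (8.85×10^-12)(6.249×10^-3)(2.989×10^5) = 1.65×10^-8 A.

1.65×10^-8 A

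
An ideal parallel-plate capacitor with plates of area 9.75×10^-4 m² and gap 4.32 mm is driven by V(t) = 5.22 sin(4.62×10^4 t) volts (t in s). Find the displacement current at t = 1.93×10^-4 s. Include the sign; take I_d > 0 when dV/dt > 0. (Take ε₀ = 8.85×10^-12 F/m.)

C = ε₀A/d = (8.85×10^-12)(9.75×10^-4)/(4.32×10^-3) = 1.997×10^-12 F. dV/dt = V₀ω·cos(ωt); at ωt = 8.9166 rad this factor is -0.8736.
I_d = C dV/dt = (1.997×10^-12)(5.22)(4.62×10^4)(-0.8736) = -4.21×10^-7 A.

-4.21×10^-7 A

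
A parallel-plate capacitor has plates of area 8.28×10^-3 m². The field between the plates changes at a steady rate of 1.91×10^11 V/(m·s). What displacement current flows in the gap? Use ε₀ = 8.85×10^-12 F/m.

0.0140 A

The displacement current is ε₀ times dΦ_E/dt = ε₀ A dE/dt = (8.85×10^-12)(8.28×10^-3)(1.91×10^11) = 0.0140 A.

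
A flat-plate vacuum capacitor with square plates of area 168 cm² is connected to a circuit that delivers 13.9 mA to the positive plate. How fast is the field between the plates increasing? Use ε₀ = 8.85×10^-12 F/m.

By continuity, I_d in the gap equals the 13.9 mA flowing in the wire.
Since I_d = ε₀ A dE/dt, dE/dt = I_d/(ε₀A) = (0.0139)/((8.85×10^-12)(0.0168)) = 9.35×10^10 V/(m·s).

9.35×10^10 V/(m·s)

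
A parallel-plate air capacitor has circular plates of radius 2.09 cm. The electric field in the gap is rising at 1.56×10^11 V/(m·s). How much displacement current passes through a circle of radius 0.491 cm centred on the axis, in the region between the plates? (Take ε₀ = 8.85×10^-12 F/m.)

1.05×10^-4 A

Total displacement current: I_d = ε₀(πR²)(dE/dt) = (8.85×10^-12)(1.372×10^-3)(1.56×10^11) = 1.894×10^-3 A.
Through an area πr² the displacement current is I_d·(πr²/πR²) = I_d (r/R)² = 1.05×10^-4 A.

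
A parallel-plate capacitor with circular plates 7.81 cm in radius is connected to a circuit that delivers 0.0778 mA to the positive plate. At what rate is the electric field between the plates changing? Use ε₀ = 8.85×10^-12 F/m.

4.59×10^8 V/(m·s)

By continuity, I_d in the gap equals the 0.0778 mA flowing in the wire.
Since I_d = ε₀ A dE/dt, dE/dt = I_d/(ε₀A) = (7.78×10^-5)/((8.85×10^-12)(0.01916)) = 4.59×10^8 V/(m·s).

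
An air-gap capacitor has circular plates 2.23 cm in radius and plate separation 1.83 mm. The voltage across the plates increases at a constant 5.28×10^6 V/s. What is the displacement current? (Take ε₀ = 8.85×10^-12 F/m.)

E = V/d so dE/dt = (dV/dt)/d = 2.885×10^9 V/(m·s), and I_d = ε₀ A dE/dt = (8.85×10^-12)(1.562×10^-3)(2.885×10^9) = 3.99×10^-5 A.

3.99×10^-5 A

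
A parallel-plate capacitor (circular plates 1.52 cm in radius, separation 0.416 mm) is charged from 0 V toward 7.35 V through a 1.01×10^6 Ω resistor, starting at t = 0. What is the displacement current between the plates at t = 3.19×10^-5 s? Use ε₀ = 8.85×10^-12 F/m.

9.41×10^-7 A

C = ε₀A/d = (8.85×10^-12)(7.258×10^-4)/(4.16×10^-4) = 1.544×10^-11 F and τ = RC = 1.559×10^-5 s. I_d in the gap equals the RC charging current.
I_d(t) = (V₀/R) e^(−t/τ) = 7.277×10^-6 · e^(−2.046) = 9.41×10^-7 A.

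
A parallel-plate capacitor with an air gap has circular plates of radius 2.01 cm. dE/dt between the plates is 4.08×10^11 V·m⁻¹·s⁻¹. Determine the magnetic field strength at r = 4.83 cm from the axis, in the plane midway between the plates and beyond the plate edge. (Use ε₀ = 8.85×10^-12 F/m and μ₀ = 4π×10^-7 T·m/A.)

1.90×10^-8 T

Through the whole plate area (πR² = 1.269×10^-3 m²), I_d = ε₀ πR² dE/dt = 4.582×10^-3 A.
For r ≥ R the full I_d is enclosed: B = μ₀ I_d/(2πr) = (4π×10^-7)(4.582×10^-3)/(2π·0.0483) = 1.90×10^-8 T.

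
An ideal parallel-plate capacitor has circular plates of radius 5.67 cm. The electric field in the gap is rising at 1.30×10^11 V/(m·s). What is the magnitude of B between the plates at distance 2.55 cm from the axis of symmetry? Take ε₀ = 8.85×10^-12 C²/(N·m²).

Through the whole plate area (πR² = 0.01010 m²), I_d = ε₀ πR² dE/dt = 0.01162 A.
For r < R the Ampère–Maxwell law gives B(2πr) = μ₀ I_d (r²/R²), so B = μ₀ I_d r/(2πR²) = (4π×10^-7)(0.01162)(0.0255)/(2π·0.0567²) = 1.84×10^-8 T.

1.84×10^-8 T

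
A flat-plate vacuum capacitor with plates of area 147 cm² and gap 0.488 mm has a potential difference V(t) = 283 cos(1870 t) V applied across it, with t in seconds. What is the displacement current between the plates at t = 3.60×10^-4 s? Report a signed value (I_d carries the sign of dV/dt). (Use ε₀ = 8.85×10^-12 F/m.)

dE/dt = (V₀ω/d)·−sin(ωt) with ωt = 0.6732 rad: (283)(1870)(-0.6235)/(4.88×10^-4) = -6.762×10^8 V/(m·s).
I_d = ε₀ A dE/dt = (8.85×10^-12)(0.0147)(-6.762×10^8) = -8.80×10^-5 A.

-8.80×10^-5 A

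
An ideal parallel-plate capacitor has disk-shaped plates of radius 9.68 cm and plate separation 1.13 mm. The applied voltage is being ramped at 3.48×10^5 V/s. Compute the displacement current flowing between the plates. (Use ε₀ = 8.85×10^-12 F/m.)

The field between the plates is E = V/d, so dE/dt = (3.48×10^5)/(1.13×10^-3 m) = 3.080×10^8 V/(m·s).
I_d = ε₀ A (dE/dt) = (8.85×10^-12)(0.02944)(3.080×10^8) = 8.02×10^-5 A.

8.02×10^-5 A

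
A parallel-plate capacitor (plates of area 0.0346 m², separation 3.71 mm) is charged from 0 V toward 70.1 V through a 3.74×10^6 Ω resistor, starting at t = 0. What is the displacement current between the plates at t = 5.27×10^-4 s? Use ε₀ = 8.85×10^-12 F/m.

3.40×10^-6 A

With C = ε₀A/d = (8.85×10^-12)(0.0346)/(3.71×10^-3) = 8.254×10^-11 F, the time constant is τ = RC = 3.087×10^-4 s, so t/τ = 1.707 and e^(−t/τ) = 0.1814.
I_d = I_cond = (V₀/R) e^(−t/τ) = (1.874×10^-5)(0.1814) = 3.40×10^-6 A.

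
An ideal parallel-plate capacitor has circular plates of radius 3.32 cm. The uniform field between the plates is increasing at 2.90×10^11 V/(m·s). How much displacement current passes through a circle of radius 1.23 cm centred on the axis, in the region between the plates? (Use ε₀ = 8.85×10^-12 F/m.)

1.22×10^-3 A

Through the whole plate area (πR² = 3.463×10^-3 m²), I_d = ε₀ πR² dE/dt = 8.888×10^-3 A.
The field is uniform, so I_d,enc = I_d (r/R)² = (8.888×10^-3)(1.23/3.32)² = 1.22×10^-3 A.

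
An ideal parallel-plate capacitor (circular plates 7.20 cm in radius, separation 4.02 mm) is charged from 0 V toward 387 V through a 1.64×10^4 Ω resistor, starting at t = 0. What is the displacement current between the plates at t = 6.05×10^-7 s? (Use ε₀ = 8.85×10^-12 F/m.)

With C = ε₀A/d = (8.85×10^-12)(0.01629)/(4.02×10^-3) = 3.586×10^-11 F, the time constant is τ = RC = 5.881×10^-7 s, so t/τ = 1.029 and e^(−t/τ) = 0.3574.
I_d = I_cond = (V₀/R) e^(−t/τ) = (0.02360)(0.3574) = 8.43×10^-3 A.

8.43×10^-3 A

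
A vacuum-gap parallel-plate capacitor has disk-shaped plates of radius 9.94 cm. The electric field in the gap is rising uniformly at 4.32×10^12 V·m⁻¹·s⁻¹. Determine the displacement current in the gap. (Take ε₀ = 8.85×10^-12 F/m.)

I_d = ε₀ A (dE/dt) = (8.85×10^-12)(0.03104 m²)(4.32×10^12) = 1.19 A.

1.19 A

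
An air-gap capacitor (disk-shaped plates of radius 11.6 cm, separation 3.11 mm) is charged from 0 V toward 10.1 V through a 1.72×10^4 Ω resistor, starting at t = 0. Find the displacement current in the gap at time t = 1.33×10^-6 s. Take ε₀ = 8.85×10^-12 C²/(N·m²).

With C = ε₀A/d = (8.85×10^-12)(0.04227)/(3.11×10^-3) = 1.203×10^-10 F, the time constant is τ = RC = 2.069×10^-6 s, so t/τ = 0.6428 and e^(−t/τ) = 0.5258.
I_d = I_cond = (V₀/R) e^(−t/τ) = (5.872×10^-4)(0.5258) = 3.09×10^-4 A.

3.09×10^-4 A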